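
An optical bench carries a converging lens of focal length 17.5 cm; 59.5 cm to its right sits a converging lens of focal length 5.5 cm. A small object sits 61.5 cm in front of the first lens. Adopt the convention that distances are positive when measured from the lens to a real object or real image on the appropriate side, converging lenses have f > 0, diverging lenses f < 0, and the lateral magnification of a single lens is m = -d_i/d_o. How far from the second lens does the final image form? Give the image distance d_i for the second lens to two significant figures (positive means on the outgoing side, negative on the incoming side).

6.5 cm

First lens: d_i1 = 1/(1/17.5 - 1/61.5) = 24.460 cm.
That image sits 35.040 cm in front of the second lens, so d_o2 = 35.040 cm.
Second lens: d_i2 = 1/(1/5.5 - 1/(35.040)) = 6.524 cm.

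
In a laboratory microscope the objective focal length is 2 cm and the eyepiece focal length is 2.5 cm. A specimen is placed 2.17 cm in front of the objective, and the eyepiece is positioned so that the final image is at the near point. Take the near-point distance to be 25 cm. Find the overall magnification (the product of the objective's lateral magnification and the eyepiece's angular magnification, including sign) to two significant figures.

-130

Objective: 1/d_i = 1/f_obj - 1/d_o = 1/2 - 1/2.17 = 0.03917 cm^-1, so d_i = 25.529 cm.
m_obj = -d_i/d_o = -25.529/2.17 = -11.765.
Eyepiece angular magnification (image at near point): M_eye = 1 + D/f_e = 1 + 25/2.5 = 11.000.
Overall M = m_obj x M_eye = (-11.765)(11.000) = -129.41.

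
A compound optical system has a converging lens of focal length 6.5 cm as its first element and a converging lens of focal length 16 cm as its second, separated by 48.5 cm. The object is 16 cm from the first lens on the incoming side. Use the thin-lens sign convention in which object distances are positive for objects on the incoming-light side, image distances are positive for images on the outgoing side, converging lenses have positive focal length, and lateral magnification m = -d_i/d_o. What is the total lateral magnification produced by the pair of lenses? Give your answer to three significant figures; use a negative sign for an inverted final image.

0.508

Lens 1: 1/d_i1 = 1/f_1 - 1/d_o1 = 1/6.5 - 1/16 = 0.09135 cm^-1, so d_i1 = 10.947 cm.
m_1 = -(10.947)/16 = -0.6842.
Object distance for lens 2: d_o2 = 48.5 - 10.947 = 37.553 cm.
Lens 2: 1/d_i2 = 1/f_2 - 1/d_o2 = 1/16 - 1/(37.553) = 0.03587 cm^-1, so d_i2 = 27.878 cm.
m_2 = -(27.878)/(37.553) = -0.7424.
Overall magnification: m = m_1 m_2 = 0.5079.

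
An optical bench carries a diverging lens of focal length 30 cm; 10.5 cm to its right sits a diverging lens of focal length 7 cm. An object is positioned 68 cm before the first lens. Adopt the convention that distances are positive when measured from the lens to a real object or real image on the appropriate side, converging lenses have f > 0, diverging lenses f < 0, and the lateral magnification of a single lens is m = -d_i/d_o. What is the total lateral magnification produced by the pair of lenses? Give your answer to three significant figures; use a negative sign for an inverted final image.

Lens 1: 1/d_i1 = 1/f_1 - 1/d_o1 = 1/(-30) - 1/68 = -0.04804 cm^-1, so d_i1 = -20.816 cm.
m_1 = -(-20.816)/68 = 0.3061.
With d_i1 < 0 the first image is virtual and lies on the object side; the object distance for lens 2 is d_o2 = 10.5 - (-20.816) = 31.316 cm.
Lens 2: 1/d_i2 = 1/f_2 - 1/d_o2 = 1/(-7) - 1/(31.316) = -0.17479 cm^-1, so d_i2 = -5.721 cm.
m_2 = -(-5.721)/(31.316) = 0.1827.
Overall magnification: m = m_1 m_2 = 0.0559.

0.0559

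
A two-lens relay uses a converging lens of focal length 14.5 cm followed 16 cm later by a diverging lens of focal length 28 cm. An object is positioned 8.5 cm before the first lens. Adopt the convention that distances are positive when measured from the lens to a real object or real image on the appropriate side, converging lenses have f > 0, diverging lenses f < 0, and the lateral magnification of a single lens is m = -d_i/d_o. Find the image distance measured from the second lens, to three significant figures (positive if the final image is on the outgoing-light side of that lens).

-15.9 cm

First lens: d_i1 = 1/(1/14.5 - 1/8.5) = -20.542 cm.
With d_i1 < 0 the first image is virtual and lies on the object side; the object distance for lens 2 is d_o2 = 16 - (-20.542) = 36.542 cm.
Second lens: d_i2 = 1/(1/(-28) - 1/(36.542)) = -15.853 cm.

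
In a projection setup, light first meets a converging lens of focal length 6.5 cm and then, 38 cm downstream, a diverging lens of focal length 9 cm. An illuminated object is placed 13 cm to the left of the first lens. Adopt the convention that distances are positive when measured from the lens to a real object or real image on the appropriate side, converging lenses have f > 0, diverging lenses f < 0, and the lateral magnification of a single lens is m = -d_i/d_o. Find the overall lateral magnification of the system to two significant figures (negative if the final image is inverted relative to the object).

-0.26

First lens: d_i1 = 1/(1/6.5 - 1/13) = 13.000 cm.
m_1 = -(13.000)/13 = -1.0000.
Object distance for lens 2: d_o2 = 38 - 13.000 = 25.000 cm.
Second lens: d_i2 = 1/(1/(-9) - 1/(25.000)) = -6.618 cm.
m_2 = -(-6.618)/(25.000) = 0.2647.
Overall magnification: m = m_1 m_2 = -0.2647.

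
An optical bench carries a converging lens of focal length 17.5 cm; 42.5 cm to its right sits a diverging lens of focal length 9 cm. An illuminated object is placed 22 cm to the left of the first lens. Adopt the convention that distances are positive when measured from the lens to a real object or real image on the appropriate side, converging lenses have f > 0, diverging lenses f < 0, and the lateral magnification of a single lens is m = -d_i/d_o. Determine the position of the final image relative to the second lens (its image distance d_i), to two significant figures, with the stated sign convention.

Applying the thin-lens equation to the first lens, 1/17.5 = 1/22 + 1/d_i1, which gives d_i1 = 85.556 cm.
This image would form 85.556 cm past lens 1, i.e. 43.056 cm beyond lens 2, so it is a virtual object for lens 2: d_o2 = 42.5 - 85.556 = -43.056 cm.
Applying the thin-lens equation again with f_2 = -9 cm and d_o2 = -43.056 cm gives d_i2 = -11.378 cm.

-11 cm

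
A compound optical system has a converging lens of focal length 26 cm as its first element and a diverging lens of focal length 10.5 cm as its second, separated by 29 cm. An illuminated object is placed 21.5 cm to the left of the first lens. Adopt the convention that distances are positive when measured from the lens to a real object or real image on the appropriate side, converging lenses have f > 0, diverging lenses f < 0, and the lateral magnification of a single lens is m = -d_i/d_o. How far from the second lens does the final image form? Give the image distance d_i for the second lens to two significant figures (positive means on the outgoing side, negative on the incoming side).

Lens 1: 1/d_i1 = 1/f_1 - 1/d_o1 = 1/26 - 1/21.5 = -0.00805 cm^-1, so d_i1 = -124.222 cm.
The intermediate image is virtual, 124.222 cm to the left of lens 1, so d_o2 = L - d_i1 = 29 - (-124.222) = 153.222 cm.
Lens 2: 1/d_i2 = 1/f_2 - 1/d_o2 = 1/(-10.5) - 1/(153.222) = -0.10176 cm^-1, so d_i2 = -9.827 cm.

-9.8 cm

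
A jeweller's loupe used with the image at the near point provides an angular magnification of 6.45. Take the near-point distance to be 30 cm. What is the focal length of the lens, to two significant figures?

5.5 cm

For the image at the near point, M = 1 + D/f.
f = D/(M - 1) = 30/(6.45 - 1) = 5.505 cm.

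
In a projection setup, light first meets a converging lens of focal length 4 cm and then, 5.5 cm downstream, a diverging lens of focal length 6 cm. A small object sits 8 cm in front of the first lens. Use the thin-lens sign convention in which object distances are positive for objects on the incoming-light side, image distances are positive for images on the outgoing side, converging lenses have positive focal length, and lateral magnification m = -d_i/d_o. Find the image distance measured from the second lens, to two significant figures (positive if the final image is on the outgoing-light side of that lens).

Lens 1: 1/d_i1 = 1/f_1 - 1/d_o1 = 1/4 - 1/8 = 0.12500 cm^-1, so d_i1 = 8.000 cm.
Since 8.000 cm > 5.5 cm, the first image lies past the second lens and serves as a virtual object: d_o2 = L - d_i1 = -2.500 cm.
Lens 2: 1/d_i2 = 1/f_2 - 1/d_o2 = 1/(-6) - 1/(-2.500) = 0.23333 cm^-1, so d_i2 = 4.286 cm.

4.3 cm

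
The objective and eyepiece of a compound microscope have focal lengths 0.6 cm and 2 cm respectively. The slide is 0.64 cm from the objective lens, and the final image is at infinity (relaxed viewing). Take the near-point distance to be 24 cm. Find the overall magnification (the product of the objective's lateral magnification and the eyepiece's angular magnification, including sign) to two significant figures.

-180

Objective: 1/d_i = 1/f_obj - 1/d_o = 1/0.6 - 1/0.64 = 0.10417 cm^-1, so d_i = 9.600 cm.
m_obj = -d_i/d_o = -9.600/0.64 = -15.000.
Eyepiece angular magnification (image at infinity): M_eye = D/f_e = 24/2 = 12.000.
Overall M = m_obj x M_eye = (-15.000)(12.000) = -180.00.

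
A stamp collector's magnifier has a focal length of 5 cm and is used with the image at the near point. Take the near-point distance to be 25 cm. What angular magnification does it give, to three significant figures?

6.00

M = 1 + D/f = 1 + 25/5 = 6.000.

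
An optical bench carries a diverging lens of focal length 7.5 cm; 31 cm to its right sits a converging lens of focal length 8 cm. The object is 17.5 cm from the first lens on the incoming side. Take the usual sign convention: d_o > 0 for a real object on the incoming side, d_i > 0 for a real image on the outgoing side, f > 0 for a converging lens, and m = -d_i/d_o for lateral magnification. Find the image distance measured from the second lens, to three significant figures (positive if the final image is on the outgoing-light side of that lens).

Lens 1: 1/d_i1 = 1/f_1 - 1/d_o1 = 1/(-7.5) - 1/17.5 = -0.19048 cm^-1, so d_i1 = -5.250 cm.
The intermediate image is virtual, 5.250 cm to the left of lens 1, so d_o2 = L - d_i1 = 31 - (-5.250) = 36.250 cm.
Lens 2: 1/d_i2 = 1/f_2 - 1/d_o2 = 1/8 - 1/(36.250) = 0.09741 cm^-1, so d_i2 = 10.265 cm.

10.3 cm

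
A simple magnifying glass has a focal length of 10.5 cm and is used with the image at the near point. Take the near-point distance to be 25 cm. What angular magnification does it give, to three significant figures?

3.38

M = 1 + D/f = 1 + 25/10.5 = 3.381.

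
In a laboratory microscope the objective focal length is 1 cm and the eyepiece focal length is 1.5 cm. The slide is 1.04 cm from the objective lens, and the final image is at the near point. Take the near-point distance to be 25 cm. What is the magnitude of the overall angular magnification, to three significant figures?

442

Objective: 1/d_i = 1/f_obj - 1/d_o = 1/1 - 1/1.04 = 0.03846 cm^-1, so d_i = 26.000 cm.
m_obj = -d_i/d_o = -26.000/1.04 = -25.000.
Eyepiece angular magnification (image at near point): M_eye = 1 + D/f_e = 1 + 25/1.5 = 17.667.
Overall M = m_obj x M_eye = (-25.000)(17.667) = -441.67.
|M| = 441.67.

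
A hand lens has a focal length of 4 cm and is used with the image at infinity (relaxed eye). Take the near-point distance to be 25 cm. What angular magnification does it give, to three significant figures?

6.25

M = D/f = 25/4 = 6.250.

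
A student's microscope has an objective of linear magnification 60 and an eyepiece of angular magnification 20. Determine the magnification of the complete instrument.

1200

The overall magnification of a compound microscope is the product of the objective and eyepiece magnifications:
M = M_obj x M_eye = 60 x 20 = 1200.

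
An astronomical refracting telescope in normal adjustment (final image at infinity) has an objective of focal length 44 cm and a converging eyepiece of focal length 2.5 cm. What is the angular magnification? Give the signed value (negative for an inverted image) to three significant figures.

M = -f_obj/f_eye = -44/(2.5) = -17.600.

-17.6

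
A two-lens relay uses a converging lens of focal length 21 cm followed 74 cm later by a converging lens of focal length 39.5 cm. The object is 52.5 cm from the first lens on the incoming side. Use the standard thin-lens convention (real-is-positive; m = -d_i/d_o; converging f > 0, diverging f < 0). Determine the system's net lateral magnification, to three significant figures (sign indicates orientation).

First lens: d_i1 = 1/(1/21 - 1/52.5) = 35.000 cm.
m_1 = -(35.000)/52.5 = -0.6667.
The intermediate image is 35.000 cm to the right of lens 1, so d_o2 = L - d_i1 = 74 - 35.000 = 39.000 cm.
Second lens: d_i2 = 1/(1/39.5 - 1/(39.000)) = -3081.000 cm.
m_2 = -(-3081.000)/(39.000) = 79.0000.
Overall magnification: m = m_1 m_2 = -52.6667.

-52.7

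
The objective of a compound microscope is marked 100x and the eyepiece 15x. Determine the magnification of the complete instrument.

1500

The overall magnification of a compound microscope is the product of the objective and eyepiece magnifications:
M = M_obj x M_eye = 100 x 15 = 1500.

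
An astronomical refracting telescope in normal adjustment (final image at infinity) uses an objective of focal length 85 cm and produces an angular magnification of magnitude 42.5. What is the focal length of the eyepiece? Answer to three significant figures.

2.00 cm

|M| = f_obj/f_eye, so f_eye = f_obj/|M| = 85/42.5 = 2.000 cm.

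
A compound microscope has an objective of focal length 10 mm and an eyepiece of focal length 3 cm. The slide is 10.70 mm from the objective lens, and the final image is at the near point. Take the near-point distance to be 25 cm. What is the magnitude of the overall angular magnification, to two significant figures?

Convert to cm: f_obj = 10 mm = 1 cm; d_o = 10.70 mm = 1.07 cm.
Objective: 1/d_i = 1/f_obj - 1/d_o = 1/1 - 1/1.07 = 0.06542 cm^-1, so d_i = 15.286 cm.
m_obj = -d_i/d_o = -15.286/1.07 = -14.286.
Eyepiece angular magnification (image at near point): M_eye = 1 + D/f_e = 1 + 25/3 = 9.333.
Overall M = m_obj x M_eye = (-14.286)(9.333) = -133.33.
|M| = 133.33.

130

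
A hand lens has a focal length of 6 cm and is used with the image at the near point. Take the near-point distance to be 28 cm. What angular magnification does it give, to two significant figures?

5.7

M = 1 + D/f = 1 + 28/6 = 5.667.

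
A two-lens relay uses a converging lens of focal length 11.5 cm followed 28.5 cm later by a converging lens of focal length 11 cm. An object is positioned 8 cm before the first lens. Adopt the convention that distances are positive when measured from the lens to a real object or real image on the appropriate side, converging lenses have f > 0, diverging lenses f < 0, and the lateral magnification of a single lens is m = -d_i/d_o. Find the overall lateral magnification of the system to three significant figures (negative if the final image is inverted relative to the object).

-0.825

Applying the thin-lens equation to the first lens, 1/11.5 = 1/8 + 1/d_i1, which gives d_i1 = -26.286 cm.
Its lateral magnification is m_1 = -d_i1/d_o1 = -(-26.286)/8 = 3.2857.
With d_i1 < 0 the first image is virtual and lies on the object side; the object distance for lens 2 is d_o2 = 28.5 - (-26.286) = 54.786 cm.
Applying the thin-lens equation again with f_2 = 11 cm and d_o2 = 54.786 cm gives d_i2 = 13.763 cm.
m_2 = -(13.763)/(54.786) = -0.2512.
The system's lateral magnification is m_1 m_2 = (3.2857)(-0.2512) = -0.8254.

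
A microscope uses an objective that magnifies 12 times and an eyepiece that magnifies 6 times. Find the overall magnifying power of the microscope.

72

The overall magnification of a compound microscope is the product of the objective and eyepiece magnifications:
M = M_obj x M_eye = 12 x 6 = 72.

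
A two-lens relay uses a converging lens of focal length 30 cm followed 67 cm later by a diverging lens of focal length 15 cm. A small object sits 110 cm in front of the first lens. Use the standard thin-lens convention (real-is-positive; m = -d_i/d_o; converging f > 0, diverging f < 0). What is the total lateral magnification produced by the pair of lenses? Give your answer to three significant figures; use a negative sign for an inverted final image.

First lens: d_i1 = 1/(1/30 - 1/110) = 41.250 cm.
m_1 = -(41.250)/110 = -0.3750.
Object distance for lens 2: d_o2 = 67 - 41.250 = 25.750 cm.
Second lens: d_i2 = 1/(1/(-15) - 1/(25.750)) = -9.479 cm.
m_2 = -(-9.479)/(25.750) = 0.3681.
The system's lateral magnification is m_1 m_2 = (-0.3750)(0.3681) = -0.1380.

-0.138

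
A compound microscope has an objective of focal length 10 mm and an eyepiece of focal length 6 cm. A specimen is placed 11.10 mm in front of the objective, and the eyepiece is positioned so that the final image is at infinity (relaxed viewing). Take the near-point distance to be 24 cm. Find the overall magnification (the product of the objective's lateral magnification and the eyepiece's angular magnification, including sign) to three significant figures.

Convert to cm: f_obj = 10 mm = 1 cm; d_o = 11.10 mm = 1.11 cm.
Objective: 1/d_i = 1/f_obj - 1/d_o = 1/1 - 1/1.11 = 0.09910 cm^-1, so d_i = 10.091 cm.
m_obj = -d_i/d_o = -10.091/1.11 = -9.091.
Eyepiece angular magnification (image at infinity): M_eye = D/f_e = 24/6 = 4.000.
Overall M = m_obj x M_eye = (-9.091)(4.000) = -36.36.

-36.4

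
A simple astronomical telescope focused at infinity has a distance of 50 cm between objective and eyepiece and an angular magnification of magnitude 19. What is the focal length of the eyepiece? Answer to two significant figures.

In normal adjustment the tube length equals f_obj + f_eye and |M| = f_obj/f_eye.
So f_obj = 19 f_eye and 19 f_eye + f_eye = 50 cm, giving f_eye = 50/20 = 2.500 cm and f_obj = 47.500 cm.

2.5 cm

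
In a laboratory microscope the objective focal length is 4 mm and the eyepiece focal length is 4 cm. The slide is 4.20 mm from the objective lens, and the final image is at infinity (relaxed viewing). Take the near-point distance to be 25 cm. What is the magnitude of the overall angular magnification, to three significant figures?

125

Convert to cm: f_obj = 4 mm = 0.4 cm; d_o = 4.20 mm = 0.42 cm.
Objective: 1/d_i = 1/f_obj - 1/d_o = 1/0.4 - 1/0.42 = 0.11905 cm^-1, so d_i = 8.400 cm.
m_obj = -d_i/d_o = -8.400/0.42 = -20.000.
Eyepiece angular magnification (image at infinity): M_eye = D/f_e = 25/4 = 6.250.
Overall M = m_obj x M_eye = (-20.000)(6.250) = -125.00.
|M| = 125.00.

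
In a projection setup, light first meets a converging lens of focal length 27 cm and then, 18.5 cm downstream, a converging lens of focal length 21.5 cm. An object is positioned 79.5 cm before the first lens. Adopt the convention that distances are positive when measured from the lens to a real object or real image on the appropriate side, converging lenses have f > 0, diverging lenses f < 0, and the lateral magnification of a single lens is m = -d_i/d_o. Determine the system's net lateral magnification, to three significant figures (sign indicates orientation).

-0.252

First lens: d_i1 = 1/(1/27 - 1/79.5) = 40.886 cm.
m_1 = -(40.886)/79.5 = -0.5143.
This image would form 40.886 cm past lens 1, i.e. 22.386 cm beyond lens 2, so it is a virtual object for lens 2: d_o2 = 18.5 - 40.886 = -22.386 cm.
Second lens: d_i2 = 1/(1/21.5 - 1/(-22.386)) = 10.967 cm.
m_2 = -(10.967)/(-22.386) = 0.4899.
The system's lateral magnification is m_1 m_2 = (-0.5143)(0.4899) = -0.2520.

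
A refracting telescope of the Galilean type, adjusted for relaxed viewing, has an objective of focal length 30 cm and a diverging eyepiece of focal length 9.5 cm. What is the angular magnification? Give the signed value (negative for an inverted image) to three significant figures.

M = -f_obj/f_eye = -30/(-9.5) = 3.158.

3.16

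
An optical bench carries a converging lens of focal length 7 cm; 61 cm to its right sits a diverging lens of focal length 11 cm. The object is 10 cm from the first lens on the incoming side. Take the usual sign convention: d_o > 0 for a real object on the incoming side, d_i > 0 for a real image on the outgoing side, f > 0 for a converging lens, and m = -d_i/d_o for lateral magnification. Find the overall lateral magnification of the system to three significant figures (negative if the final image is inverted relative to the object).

Applying the thin-lens equation to the first lens, 1/7 = 1/10 + 1/d_i1, which gives d_i1 = 23.333 cm.
Its lateral magnification is m_1 = -d_i1/d_o1 = -(23.333)/10 = -2.3333.
Object distance for lens 2: d_o2 = 61 - 23.333 = 37.667 cm.
Applying the thin-lens equation again with f_2 = -11 cm and d_o2 = 37.667 cm gives d_i2 = -8.514 cm.
m_2 = -(-8.514)/(37.667) = 0.2260.
Overall magnification: m = m_1 m_2 = -0.5274.

-0.527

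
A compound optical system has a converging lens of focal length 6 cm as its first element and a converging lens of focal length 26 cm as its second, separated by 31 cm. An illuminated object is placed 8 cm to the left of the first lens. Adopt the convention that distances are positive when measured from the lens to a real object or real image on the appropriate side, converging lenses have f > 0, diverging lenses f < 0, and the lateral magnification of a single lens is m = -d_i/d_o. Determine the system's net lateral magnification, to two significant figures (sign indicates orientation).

First lens: d_i1 = 1/(1/6 - 1/8) = 24.000 cm.
m_1 = -(24.000)/8 = -3.0000.
That image sits 7.000 cm in front of the second lens, so d_o2 = 7.000 cm.
Second lens: d_i2 = 1/(1/26 - 1/(7.000)) = -9.579 cm.
m_2 = -(-9.579)/(7.000) = 1.3684.
Total m = m_1 x m_2 = (-3.0000)(1.3684) = -4.1053.

-4.1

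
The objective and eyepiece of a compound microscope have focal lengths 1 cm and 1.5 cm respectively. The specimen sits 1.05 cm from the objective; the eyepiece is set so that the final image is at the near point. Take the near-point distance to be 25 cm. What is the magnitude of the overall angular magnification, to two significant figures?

350

Objective: 1/d_i = 1/f_obj - 1/d_o = 1/1 - 1/1.05 = 0.04762 cm^-1, so d_i = 21.000 cm.
m_obj = -d_i/d_o = -21.000/1.05 = -20.000.
Eyepiece angular magnification (image at near point): M_eye = 1 + D/f_e = 1 + 25/1.5 = 17.667.
Overall M = m_obj x M_eye = (-20.000)(17.667) = -353.33.
|M| = 353.33.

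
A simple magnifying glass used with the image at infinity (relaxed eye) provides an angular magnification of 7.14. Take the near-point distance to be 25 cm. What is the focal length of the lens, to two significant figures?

3.5 cm

For the image at infinity, M = D/f.
f = D/M = 25/7.14 = 3.501 cm.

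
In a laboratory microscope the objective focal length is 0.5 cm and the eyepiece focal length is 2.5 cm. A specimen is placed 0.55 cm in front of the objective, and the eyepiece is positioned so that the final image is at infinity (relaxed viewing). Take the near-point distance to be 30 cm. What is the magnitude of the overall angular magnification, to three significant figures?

120

Objective: 1/d_i = 1/f_obj - 1/d_o = 1/0.5 - 1/0.55 = 0.18182 cm^-1, so d_i = 5.500 cm.
m_obj = -d_i/d_o = -5.500/0.55 = -10.000.
Eyepiece angular magnification (image at infinity): M_eye = D/f_e = 30/2.5 = 12.000.
Overall M = m_obj x M_eye = (-10.000)(12.000) = -120.00.
|M| = 120.00.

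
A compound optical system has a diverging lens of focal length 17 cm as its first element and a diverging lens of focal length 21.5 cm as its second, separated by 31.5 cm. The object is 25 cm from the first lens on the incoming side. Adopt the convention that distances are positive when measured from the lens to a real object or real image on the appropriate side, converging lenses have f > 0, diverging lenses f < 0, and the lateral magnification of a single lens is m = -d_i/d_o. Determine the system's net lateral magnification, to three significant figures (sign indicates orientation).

0.138

Applying the thin-lens equation to the first lens, 1/(-17) = 1/25 + 1/d_i1, which gives d_i1 = -10.119 cm.
Its lateral magnification is m_1 = -d_i1/d_o1 = -(-10.119)/25 = 0.4048.
With d_i1 < 0 the first image is virtual and lies on the object side; the object distance for lens 2 is d_o2 = 31.5 - (-10.119) = 41.619 cm.
Applying the thin-lens equation again with f_2 = -21.5 cm and d_o2 = 41.619 cm gives d_i2 = -14.177 cm.
m_2 = -(-14.177)/(41.619) = 0.3406.
Overall magnification: m = m_1 m_2 = 0.1379.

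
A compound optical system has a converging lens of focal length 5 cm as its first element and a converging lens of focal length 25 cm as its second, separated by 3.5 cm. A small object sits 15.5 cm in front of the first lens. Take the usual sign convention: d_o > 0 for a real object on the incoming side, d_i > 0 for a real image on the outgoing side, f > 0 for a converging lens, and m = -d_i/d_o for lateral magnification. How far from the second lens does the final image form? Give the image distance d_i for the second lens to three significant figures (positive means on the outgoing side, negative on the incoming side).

First lens: d_i1 = 1/(1/5 - 1/15.5) = 7.381 cm.
Since 7.381 cm > 3.5 cm, the first image lies past the second lens and serves as a virtual object: d_o2 = L - d_i1 = -3.881 cm.
Second lens: d_i2 = 1/(1/25 - 1/(-3.881)) = 3.359 cm.

3.36 cm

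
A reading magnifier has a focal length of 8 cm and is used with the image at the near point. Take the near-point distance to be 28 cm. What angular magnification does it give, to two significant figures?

M = 1 + D/f = 1 + 28/8 = 4.500.

4.5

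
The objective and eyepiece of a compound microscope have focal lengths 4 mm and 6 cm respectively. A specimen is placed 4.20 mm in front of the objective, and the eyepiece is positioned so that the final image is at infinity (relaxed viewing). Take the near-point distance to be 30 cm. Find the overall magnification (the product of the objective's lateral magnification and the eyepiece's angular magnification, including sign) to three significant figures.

-100

Convert to cm: f_obj = 4 mm = 0.4 cm; d_o = 4.20 mm = 0.42 cm.
Objective: 1/d_i = 1/f_obj - 1/d_o = 1/0.4 - 1/0.42 = 0.11905 cm^-1, so d_i = 8.400 cm.
m_obj = -d_i/d_o = -8.400/0.42 = -20.000.
Eyepiece angular magnification (image at infinity): M_eye = D/f_e = 30/6 = 5.000.
Overall M = m_obj x M_eye = (-20.000)(5.000) = -100.00.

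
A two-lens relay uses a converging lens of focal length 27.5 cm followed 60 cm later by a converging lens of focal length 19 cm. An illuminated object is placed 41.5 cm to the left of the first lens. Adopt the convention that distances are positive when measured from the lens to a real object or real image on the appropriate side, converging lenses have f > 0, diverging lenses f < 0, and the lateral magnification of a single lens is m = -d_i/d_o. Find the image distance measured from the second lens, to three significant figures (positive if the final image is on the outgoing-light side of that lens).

Applying the thin-lens equation to the first lens, 1/27.5 = 1/41.5 + 1/d_i1, which gives d_i1 = 81.518 cm.
Since 81.518 cm > 60 cm, the first image lies past the second lens and serves as a virtual object: d_o2 = L - d_i1 = -21.518 cm.
Applying the thin-lens equation again with f_2 = 19 cm and d_o2 = -21.518 cm gives d_i2 = 10.090 cm.

10.1 cm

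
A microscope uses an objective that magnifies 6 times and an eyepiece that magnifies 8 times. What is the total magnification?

The overall magnification of a compound microscope is the product of the objective and eyepiece magnifications:
M = M_obj x M_eye = 6 x 8 = 48.

48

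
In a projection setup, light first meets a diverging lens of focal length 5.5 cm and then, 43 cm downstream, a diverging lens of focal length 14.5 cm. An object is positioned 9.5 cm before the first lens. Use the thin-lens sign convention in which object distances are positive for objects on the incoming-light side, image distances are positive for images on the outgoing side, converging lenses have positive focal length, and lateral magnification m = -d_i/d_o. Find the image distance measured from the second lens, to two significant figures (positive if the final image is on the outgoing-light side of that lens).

Lens 1: 1/d_i1 = 1/f_1 - 1/d_o1 = 1/(-5.5) - 1/9.5 = -0.28708 cm^-1, so d_i1 = -3.483 cm.
The intermediate image is virtual, 3.483 cm to the left of lens 1, so d_o2 = L - d_i1 = 43 - (-3.483) = 46.483 cm.
Lens 2: 1/d_i2 = 1/f_2 - 1/d_o2 = 1/(-14.5) - 1/(46.483) = -0.09048 cm^-1, so d_i2 = -11.052 cm.

-11 cm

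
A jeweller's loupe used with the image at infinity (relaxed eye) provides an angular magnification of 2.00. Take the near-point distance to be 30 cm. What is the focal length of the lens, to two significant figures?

15 cm

For the image at infinity, M = D/f.
f = D/M = 30/2.0 = 15.000 cm.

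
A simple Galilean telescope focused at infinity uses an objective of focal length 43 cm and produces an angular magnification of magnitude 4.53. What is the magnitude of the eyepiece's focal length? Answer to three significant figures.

|M| = f_obj/|f_eye|, so |f_eye| = f_obj/|M| = 43/4.53 = 9.492 cm.
(The eyepiece is diverging, so its signed focal length is -9.492 cm.)

9.49 cm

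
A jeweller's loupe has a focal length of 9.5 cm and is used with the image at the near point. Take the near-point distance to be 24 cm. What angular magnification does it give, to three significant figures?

M = 1 + D/f = 1 + 24/9.5 = 3.526.

3.53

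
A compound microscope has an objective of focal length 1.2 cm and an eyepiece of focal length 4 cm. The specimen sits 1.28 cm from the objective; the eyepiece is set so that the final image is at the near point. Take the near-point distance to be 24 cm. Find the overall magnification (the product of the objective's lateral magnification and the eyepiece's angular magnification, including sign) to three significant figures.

Objective: 1/d_i = 1/f_obj - 1/d_o = 1/1.2 - 1/1.28 = 0.05208 cm^-1, so d_i = 19.200 cm.
m_obj = -d_i/d_o = -19.200/1.28 = -15.000.
Eyepiece angular magnification (image at near point): M_eye = 1 + D/f_e = 1 + 24/4 = 7.000.
Overall M = m_obj x M_eye = (-15.000)(7.000) = -105.00.

-105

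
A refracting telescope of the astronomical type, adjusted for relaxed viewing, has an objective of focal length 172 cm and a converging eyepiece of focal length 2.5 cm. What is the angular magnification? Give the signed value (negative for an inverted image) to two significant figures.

M = -f_obj/f_eye = -172/(2.5) = -68.800.

-69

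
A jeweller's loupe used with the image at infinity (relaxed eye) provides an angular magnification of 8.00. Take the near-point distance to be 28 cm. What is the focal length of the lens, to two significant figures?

For the image at infinity, M = D/f.
f = D/M = 28/8.0 = 3.500 cm.

3.5 cm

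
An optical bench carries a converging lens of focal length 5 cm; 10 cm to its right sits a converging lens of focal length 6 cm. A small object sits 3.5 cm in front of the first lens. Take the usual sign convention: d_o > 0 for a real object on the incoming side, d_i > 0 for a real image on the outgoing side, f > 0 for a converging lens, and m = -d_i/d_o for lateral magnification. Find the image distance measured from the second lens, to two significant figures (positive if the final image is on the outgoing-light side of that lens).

Lens 1: 1/d_i1 = 1/f_1 - 1/d_o1 = 1/5 - 1/3.5 = -0.08571 cm^-1, so d_i1 = -11.667 cm.
The intermediate image is virtual, 11.667 cm to the left of lens 1, so d_o2 = L - d_i1 = 10 - (-11.667) = 21.667 cm.
Lens 2: 1/d_i2 = 1/f_2 - 1/d_o2 = 1/6 - 1/(21.667) = 0.12051 cm^-1, so d_i2 = 8.298 cm.

8.3 cm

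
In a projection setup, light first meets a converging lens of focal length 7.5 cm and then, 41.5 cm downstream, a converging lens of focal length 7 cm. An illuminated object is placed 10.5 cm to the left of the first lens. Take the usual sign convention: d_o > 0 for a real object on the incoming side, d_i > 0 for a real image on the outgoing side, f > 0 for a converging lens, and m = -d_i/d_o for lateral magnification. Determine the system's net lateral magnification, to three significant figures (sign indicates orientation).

2.12

Applying the thin-lens equation to the first lens, 1/7.5 = 1/10.5 + 1/d_i1, which gives d_i1 = 26.250 cm.
Its lateral magnification is m_1 = -d_i1/d_o1 = -(26.250)/10.5 = -2.5000.
Object distance for lens 2: d_o2 = 41.5 - 26.250 = 15.250 cm.
Applying the thin-lens equation again with f_2 = 7 cm and d_o2 = 15.250 cm gives d_i2 = 12.939 cm.
m_2 = -(12.939)/(15.250) = -0.8485.
Overall magnification: m = m_1 m_2 = 2.1212.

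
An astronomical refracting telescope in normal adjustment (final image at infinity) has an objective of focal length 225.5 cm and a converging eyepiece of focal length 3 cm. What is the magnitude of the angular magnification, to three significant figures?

75.2

|M| = f_obj/|f_eye| = 225.5/3 = 75.167.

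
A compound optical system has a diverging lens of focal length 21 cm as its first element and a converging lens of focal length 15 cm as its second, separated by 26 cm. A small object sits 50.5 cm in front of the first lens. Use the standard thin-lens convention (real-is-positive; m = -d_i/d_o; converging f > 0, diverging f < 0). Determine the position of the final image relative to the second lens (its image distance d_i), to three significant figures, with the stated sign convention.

23.7 cm

Lens 1: 1/d_i1 = 1/f_1 - 1/d_o1 = 1/(-21) - 1/50.5 = -0.06742 cm^-1, so d_i1 = -14.832 cm.
The intermediate image is virtual, 14.832 cm to the left of lens 1, so d_o2 = L - d_i1 = 26 - (-14.832) = 40.832 cm.
Lens 2: 1/d_i2 = 1/f_2 - 1/d_o2 = 1/15 - 1/(40.832) = 0.04218 cm^-1, so d_i2 = 23.710 cm.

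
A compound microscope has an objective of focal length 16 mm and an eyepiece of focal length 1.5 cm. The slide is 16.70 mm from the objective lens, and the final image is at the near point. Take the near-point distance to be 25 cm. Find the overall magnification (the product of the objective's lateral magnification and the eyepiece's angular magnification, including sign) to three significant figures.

Convert to cm: f_obj = 16 mm = 1.6 cm; d_o = 16.70 mm = 1.67 cm.
Objective: 1/d_i = 1/f_obj - 1/d_o = 1/1.6 - 1/1.67 = 0.02620 cm^-1, so d_i = 38.171 cm.
m_obj = -d_i/d_o = -38.171/1.67 = -22.857.
Eyepiece angular magnification (image at near point): M_eye = 1 + D/f_e = 1 + 25/1.5 = 17.667.
Overall M = m_obj x M_eye = (-22.857)(17.667) = -403.81.

-404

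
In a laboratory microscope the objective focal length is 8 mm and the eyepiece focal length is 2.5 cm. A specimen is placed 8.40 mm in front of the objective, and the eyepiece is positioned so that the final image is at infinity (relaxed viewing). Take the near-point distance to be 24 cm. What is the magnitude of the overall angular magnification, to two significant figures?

190

Convert to cm: f_obj = 8 mm = 0.8 cm; d_o = 8.40 mm = 0.84 cm.
Objective: 1/d_i = 1/f_obj - 1/d_o = 1/0.8 - 1/0.84 = 0.05952 cm^-1, so d_i = 16.800 cm.
m_obj = -d_i/d_o = -16.800/0.84 = -20.000.
Eyepiece angular magnification (image at infinity): M_eye = D/f_e = 24/2.5 = 9.600.
Overall M = m_obj x M_eye = (-20.000)(9.600) = -192.00.
|M| = 192.00.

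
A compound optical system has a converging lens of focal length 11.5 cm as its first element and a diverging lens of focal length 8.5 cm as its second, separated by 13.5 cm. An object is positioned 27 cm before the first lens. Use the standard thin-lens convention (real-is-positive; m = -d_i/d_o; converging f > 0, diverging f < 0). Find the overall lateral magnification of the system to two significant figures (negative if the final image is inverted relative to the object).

-3.2

Lens 1: 1/d_i1 = 1/f_1 - 1/d_o1 = 1/11.5 - 1/27 = 0.04992 cm^-1, so d_i1 = 20.032 cm.
m_1 = -(20.032)/27 = -0.7419.
Since 20.032 cm > 13.5 cm, the first image lies past the second lens and serves as a virtual object: d_o2 = L - d_i1 = -6.532 cm.
Lens 2: 1/d_i2 = 1/f_2 - 1/d_o2 = 1/(-8.5) - 1/(-6.532) = 0.03544 cm^-1, so d_i2 = 28.217 cm.
m_2 = -(28.217)/(-6.532) = 4.3197.
Total m = m_1 x m_2 = (-0.7419)(4.3197) = -3.2049.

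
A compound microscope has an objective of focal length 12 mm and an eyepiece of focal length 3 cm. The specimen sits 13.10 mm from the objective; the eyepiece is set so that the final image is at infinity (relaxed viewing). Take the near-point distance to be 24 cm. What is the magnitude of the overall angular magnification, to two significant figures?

Convert to cm: f_obj = 12 mm = 1.2 cm; d_o = 13.10 mm = 1.31 cm.
Objective: 1/d_i = 1/f_obj - 1/d_o = 1/1.2 - 1/1.31 = 0.06997 cm^-1, so d_i = 14.291 cm.
m_obj = -d_i/d_o = -14.291/1.31 = -10.909.
Eyepiece angular magnification (image at infinity): M_eye = D/f_e = 24/3 = 8.000.
Overall M = m_obj x M_eye = (-10.909)(8.000) = -87.27.
|M| = 87.27.

87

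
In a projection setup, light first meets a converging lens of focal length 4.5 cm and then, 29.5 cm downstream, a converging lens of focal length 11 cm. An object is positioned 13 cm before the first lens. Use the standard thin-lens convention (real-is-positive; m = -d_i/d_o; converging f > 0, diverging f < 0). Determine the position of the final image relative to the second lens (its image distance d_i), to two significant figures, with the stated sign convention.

Lens 1: 1/d_i1 = 1/f_1 - 1/d_o1 = 1/4.5 - 1/13 = 0.14530 cm^-1, so d_i1 = 6.882 cm.
Object distance for lens 2: d_o2 = 29.5 - 6.882 = 22.618 cm.
Lens 2: 1/d_i2 = 1/f_2 - 1/d_o2 = 1/11 - 1/(22.618) = 0.04670 cm^-1, so d_i2 = 21.415 cm.

21 cm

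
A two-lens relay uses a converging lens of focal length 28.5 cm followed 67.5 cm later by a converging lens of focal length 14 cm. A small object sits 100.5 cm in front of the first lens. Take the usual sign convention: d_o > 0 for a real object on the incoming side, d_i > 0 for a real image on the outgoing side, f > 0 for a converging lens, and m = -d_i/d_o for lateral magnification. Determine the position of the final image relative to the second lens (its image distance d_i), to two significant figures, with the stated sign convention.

Lens 1: 1/d_i1 = 1/f_1 - 1/d_o1 = 1/28.5 - 1/100.5 = 0.02514 cm^-1, so d_i1 = 39.781 cm.
Object distance for lens 2: d_o2 = 67.5 - 39.781 = 27.719 cm.
Lens 2: 1/d_i2 = 1/f_2 - 1/d_o2 = 1/14 - 1/(27.719) = 0.03535 cm^-1, so d_i2 = 28.287 cm.

28 cm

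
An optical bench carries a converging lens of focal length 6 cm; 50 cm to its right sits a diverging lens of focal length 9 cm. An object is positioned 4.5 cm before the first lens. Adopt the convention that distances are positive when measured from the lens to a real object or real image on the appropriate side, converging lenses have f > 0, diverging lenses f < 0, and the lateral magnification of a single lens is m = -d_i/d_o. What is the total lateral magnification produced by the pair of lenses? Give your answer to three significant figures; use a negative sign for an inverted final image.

First lens: d_i1 = 1/(1/6 - 1/4.5) = -18.000 cm.
m_1 = -(-18.000)/4.5 = 4.0000.
With d_i1 < 0 the first image is virtual and lies on the object side; the object distance for lens 2 is d_o2 = 50 - (-18.000) = 68.000 cm.
Second lens: d_i2 = 1/(1/(-9) - 1/(68.000)) = -7.948 cm.
m_2 = -(-7.948)/(68.000) = 0.1169.
Overall magnification: m = m_1 m_2 = 0.4675.

0.468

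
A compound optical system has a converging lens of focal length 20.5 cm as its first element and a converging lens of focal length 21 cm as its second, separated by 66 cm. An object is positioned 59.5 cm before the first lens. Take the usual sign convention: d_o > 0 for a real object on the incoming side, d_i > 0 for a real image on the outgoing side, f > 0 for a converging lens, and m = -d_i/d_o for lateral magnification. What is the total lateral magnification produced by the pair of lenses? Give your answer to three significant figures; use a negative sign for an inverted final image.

0.804

Lens 1: 1/d_i1 = 1/f_1 - 1/d_o1 = 1/20.5 - 1/59.5 = 0.03197 cm^-1, so d_i1 = 31.276 cm.
m_1 = -(31.276)/59.5 = -0.5256.
Object distance for lens 2: d_o2 = 66 - 31.276 = 34.724 cm.
Lens 2: 1/d_i2 = 1/f_2 - 1/d_o2 = 1/21 - 1/(34.724) = 0.01882 cm^-1, so d_i2 = 53.133 cm.
m_2 = -(53.133)/(34.724) = -1.5301.
Total m = m_1 x m_2 = (-0.5256)(-1.5301) = 0.8043.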